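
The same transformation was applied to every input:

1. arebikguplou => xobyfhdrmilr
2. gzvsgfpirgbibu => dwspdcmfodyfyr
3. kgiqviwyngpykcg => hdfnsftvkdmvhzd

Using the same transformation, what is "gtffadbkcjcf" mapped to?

The pattern: shift every letter 3 places backward in the alphabet (wrapping around).
On "gtffadbkcjcf" that produces "dqccxayhzgzc".

dqccxayhzgzc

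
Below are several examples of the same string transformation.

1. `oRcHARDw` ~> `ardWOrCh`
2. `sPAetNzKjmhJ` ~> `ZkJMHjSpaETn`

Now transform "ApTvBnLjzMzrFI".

Each output is the input with this applied: swap the front and back halves of the string, then flip the case of every letter.
"ApTvBnLjzMzrFI" → "jzMzrFIApTvBnL" → "JZmZRfiaPtVbNl".

JZmZRfiaPtVbNl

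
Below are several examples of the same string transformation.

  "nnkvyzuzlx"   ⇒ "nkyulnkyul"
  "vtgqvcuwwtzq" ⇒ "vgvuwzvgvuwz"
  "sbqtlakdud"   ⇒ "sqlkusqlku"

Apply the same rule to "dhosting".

What's happening: keep every other character starting from the first (positions 1st, 3rd, 5th, ...), then write the whole string twice.
On "dhosting": the first step gives "dotn", and the second then gives "dotndotn".

dotndotn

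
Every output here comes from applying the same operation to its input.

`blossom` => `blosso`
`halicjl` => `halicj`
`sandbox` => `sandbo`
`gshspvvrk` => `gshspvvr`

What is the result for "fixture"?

fixtur

The pattern: delete the last character.
On "fixture" that produces "fixtur".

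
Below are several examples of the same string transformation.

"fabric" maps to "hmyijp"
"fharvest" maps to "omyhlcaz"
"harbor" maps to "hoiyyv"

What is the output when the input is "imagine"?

Rule — shift every letter 7 places forward in the alphabet (wrapping around), then swap each adjacent pair of characters (1↔2, 3↔4, ...).
Starting from "imagine": after the first operation, "pthnpul"; after the second, "tpnhupl".
(Check on "fharvest": → "mohyclza" → "omyhlcaz" ✓)

tpnhupl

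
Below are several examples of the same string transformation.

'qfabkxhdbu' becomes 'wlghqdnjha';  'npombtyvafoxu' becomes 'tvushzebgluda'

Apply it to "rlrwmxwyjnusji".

xrxcsdceptaypo

The pattern: shift every letter 6 places forward in the alphabet (wrapping around).
"rlrwmxwyjnusji" → "xrxcsdceptaypo".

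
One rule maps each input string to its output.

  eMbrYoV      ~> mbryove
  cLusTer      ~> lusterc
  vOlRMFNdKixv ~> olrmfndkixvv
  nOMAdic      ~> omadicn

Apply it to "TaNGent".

Looking at the pairs, the operation is to move the first character to the end, then convert every letter to lowercase.
Doing the same to "TaNGent": "angentt".

angentt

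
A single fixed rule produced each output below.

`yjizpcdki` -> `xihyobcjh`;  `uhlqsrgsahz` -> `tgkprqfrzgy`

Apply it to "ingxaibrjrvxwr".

hmfwzhaqiquwvq

What's happening: shift every letter 1 place backward in the alphabet (wrapping around).
Doing the same to "ingxaibrjrvxwr": "hmfwzhaqiquwvq".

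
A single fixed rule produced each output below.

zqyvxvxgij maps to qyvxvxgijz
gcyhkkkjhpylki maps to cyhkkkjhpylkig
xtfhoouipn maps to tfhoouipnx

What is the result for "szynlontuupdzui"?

zynlontuupdzuis

The rule is to move the first character to the end.
Applying that to "szynlontuupdzui" gives "zynlontuupdzuis".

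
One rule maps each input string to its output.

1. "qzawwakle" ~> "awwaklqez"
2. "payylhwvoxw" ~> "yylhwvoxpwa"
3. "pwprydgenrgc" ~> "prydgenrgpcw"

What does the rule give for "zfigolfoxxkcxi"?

igolfoxxkcxzif

Looking at the pairs, the operation is to swap the first and last characters, then move the first 2 characters to the end (rotate left by 2).
Starting from "zfigolfoxxkcxi": after the first operation, "ifigolfoxxkcxz"; after the second, "igolfoxxkcxzif".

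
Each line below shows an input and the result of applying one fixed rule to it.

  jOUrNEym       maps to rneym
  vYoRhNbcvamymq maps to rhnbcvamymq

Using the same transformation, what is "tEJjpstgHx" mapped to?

The transformation: delete the first 3 characters, then convert every letter to lowercase.
"tEJjpstgHx" → "jpstghx".

jpstghx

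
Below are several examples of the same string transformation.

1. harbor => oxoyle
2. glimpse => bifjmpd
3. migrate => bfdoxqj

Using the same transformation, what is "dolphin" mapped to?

klimefa

Each output is the input with this applied: shift every letter 3 places backward in the alphabet (wrapping around), then swap the first and last characters.
"dolphin" → "alimefk" → "klimefa".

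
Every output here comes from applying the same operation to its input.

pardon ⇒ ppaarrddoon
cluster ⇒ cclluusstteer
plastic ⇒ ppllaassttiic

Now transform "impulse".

iimmppuullsse

The rule is to double every character, then delete the last character.
On "impulse": the first step gives "iimmppuullssee", and the second then gives "iimmppuullsse".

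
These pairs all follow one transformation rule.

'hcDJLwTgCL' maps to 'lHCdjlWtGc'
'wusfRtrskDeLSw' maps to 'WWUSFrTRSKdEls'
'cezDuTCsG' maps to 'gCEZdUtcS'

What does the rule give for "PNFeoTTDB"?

The transformation: flip the case of every letter, then move the last character to the front.
Applying both steps to "PNFeoTTDB": "pnfEOttdb", then "bpnfEOttd".

bpnfEOttd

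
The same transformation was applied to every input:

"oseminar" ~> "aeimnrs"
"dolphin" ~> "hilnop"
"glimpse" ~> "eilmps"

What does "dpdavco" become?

acdopv

Each output is the input with this applied: delete the first character, then sort the characters into alphabetical order.
For "dpdavco", step one produces "pdavco"; step two turns that into "acdopv".
(Check on "dolphin": → "olphin" → "hilnop" ✓)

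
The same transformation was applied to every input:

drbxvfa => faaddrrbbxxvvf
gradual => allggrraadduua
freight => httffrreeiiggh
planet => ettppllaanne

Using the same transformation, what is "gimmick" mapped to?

ckkggiimmmmiic

In each case the input is transformed by: double every character, then move the last 3 characters to the front (rotate right by 3).
Starting from "gimmick": after the first operation, "ggiimmmmiicckk"; after the second, "ckkggiimmmmiic".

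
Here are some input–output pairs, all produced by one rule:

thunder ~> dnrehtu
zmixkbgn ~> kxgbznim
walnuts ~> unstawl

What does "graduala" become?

The pattern: move the first 3 characters to the end (rotate left by 3), then swap each adjacent pair of characters (1↔2, 3↔4, ...).
"graduala" → "dualagra" → "udlagaar".

udlagaar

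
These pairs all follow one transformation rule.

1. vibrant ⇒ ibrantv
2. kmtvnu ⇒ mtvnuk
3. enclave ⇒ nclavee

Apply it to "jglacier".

glacierj

What's happening: move the first character to the end.
"jglacier" → "glacierj".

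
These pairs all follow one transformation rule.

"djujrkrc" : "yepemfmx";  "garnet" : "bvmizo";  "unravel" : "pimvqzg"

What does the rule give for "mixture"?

hdsopmz

What's happening: shift every letter 5 places backward in the alphabet (wrapping around).
Doing the same to "mixture": "hdsopmz".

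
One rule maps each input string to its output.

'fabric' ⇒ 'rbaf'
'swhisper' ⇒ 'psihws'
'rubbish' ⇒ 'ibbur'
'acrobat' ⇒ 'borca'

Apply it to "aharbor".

braha

Each output is the input with this applied: delete the last 2 characters, then reverse the string.
Starting from "aharbor": after the first operation, "aharb"; after the second, "braha".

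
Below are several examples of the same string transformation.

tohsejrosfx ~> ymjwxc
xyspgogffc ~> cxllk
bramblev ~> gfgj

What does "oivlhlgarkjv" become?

tamlwo

Rule — shift every letter 5 places forward in the alphabet (wrapping around), then keep every other character starting from the first (positions 1st, 3rd, 5th, ...).
Applying that to "oivlhlgarkjv" gives "tamlwo".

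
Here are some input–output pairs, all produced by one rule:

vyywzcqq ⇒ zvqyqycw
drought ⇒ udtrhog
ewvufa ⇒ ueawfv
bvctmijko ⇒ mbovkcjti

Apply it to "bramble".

mberlab

What's happening: take characters alternately from the front and the back (1st, last, 2nd, 2nd-last, ...), then move the last character to the front.
"bramble" → "berlabm" → "mberlab".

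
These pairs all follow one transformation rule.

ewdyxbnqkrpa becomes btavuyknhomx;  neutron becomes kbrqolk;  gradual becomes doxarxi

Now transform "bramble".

yoxjyib

Looking at the pairs, the operation is to shift every letter 3 places backward in the alphabet (wrapping around).
Applying that to "bramble" gives "yoxjyib".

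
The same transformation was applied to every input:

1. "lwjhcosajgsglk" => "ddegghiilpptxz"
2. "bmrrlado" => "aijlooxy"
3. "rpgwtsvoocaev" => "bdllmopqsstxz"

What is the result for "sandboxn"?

Rule — shift every letter 3 places backward in the alphabet (wrapping around), then sort the characters into alphabetical order.
For "sandboxn", step one produces "pxkayluk"; step two turns that into "akklpuxy".

akklpuxy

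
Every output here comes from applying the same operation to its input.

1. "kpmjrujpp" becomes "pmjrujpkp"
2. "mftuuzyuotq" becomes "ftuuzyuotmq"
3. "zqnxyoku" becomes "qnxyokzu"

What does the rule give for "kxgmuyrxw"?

xgmuyrxkw

What's happening: swap the first and last characters, then move the first character to the end.
Starting from "kxgmuyrxw": after the first operation, "wxgmuyrxk"; after the second, "xgmuyrxkw".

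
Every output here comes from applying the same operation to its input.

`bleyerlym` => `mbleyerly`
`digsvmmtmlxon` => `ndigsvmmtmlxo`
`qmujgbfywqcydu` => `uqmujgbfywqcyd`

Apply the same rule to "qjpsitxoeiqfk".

kqjpsitxoeiqf

What's happening: move the last character to the front.
For "qjpsitxoeiqfk" the result is "kqjpsitxoeiqf".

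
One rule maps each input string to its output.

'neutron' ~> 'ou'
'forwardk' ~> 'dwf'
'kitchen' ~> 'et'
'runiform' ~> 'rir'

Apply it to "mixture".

rx

What's happening: reverse the string, then keep one character in every 3, starting at position 2 (positions 2nd, 5th, 8th, ...).
For "mixture", step one produces "erutxim"; step two turns that into "rx".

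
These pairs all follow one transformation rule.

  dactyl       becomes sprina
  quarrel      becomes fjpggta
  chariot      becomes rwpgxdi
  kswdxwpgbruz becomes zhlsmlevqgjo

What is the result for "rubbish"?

Looking at the pairs, the operation is to shift every letter 11 places backward in the alphabet (wrapping around).
"rubbish" → "gjqqxhw".

gjqqxhw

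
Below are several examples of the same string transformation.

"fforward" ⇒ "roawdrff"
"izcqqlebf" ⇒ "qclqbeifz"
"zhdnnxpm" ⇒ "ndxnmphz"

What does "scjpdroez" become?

What's happening: move the first 2 characters to the end (rotate left by 2), then swap each adjacent pair of characters (1↔2, 3↔4, ...).
For "scjpdroez", step one produces "jpdroezsc"; step two turns that into "pjrdeoszc".

pjrdeoszc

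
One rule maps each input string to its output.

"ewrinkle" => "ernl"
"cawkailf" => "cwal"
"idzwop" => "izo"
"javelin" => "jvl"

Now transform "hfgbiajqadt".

hgija

The pattern: move the last character to the front, then keep every other character starting from the second (positions 2nd, 4th, 6th, ...).
Starting from "hfgbiajqadt": after the first operation, "thfgbiajqad"; after the second, "hgija".
(Check on "idzwop": → "pidzwo" → "izo" ✓)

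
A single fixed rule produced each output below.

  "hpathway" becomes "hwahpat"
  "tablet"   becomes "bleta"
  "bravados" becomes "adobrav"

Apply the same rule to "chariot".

Each output is the input with this applied: delete the last character, then move the last 3 characters to the front (rotate right by 3).
Working it through for "chariot": intermediate "chario", final "riocha".

riocha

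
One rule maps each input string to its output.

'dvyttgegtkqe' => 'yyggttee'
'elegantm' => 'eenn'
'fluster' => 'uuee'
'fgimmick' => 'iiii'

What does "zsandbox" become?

aabb

Rule — keep one character in every 3, starting at position 3 (positions 3rd, 6th, 9th, ...), then double every character.
For "zsandbox", step one produces "ab"; step two turns that into "aabb".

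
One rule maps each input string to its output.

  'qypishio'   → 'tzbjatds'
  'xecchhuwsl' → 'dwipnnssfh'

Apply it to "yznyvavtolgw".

rhjkyjglgezw

Looking at the pairs, the operation is to move the last 2 characters to the front (rotate right by 2), then shift every letter 11 places forward in the alphabet (wrapping around).
For "yznyvavtolgw", step one produces "gwyznyvavtol"; step two turns that into "rhjkyjglgezw".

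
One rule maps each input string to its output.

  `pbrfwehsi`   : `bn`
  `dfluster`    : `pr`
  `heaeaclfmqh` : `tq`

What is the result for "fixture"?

What's happening: shift every letter 12 places forward in the alphabet (wrapping around), then keep only the first 2 characters.
On "fixture": the first step gives "rujfgdq", and the second then gives "ru".

ru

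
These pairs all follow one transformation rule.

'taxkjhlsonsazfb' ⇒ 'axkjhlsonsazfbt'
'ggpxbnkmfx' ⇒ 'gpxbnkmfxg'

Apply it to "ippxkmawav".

What's happening: move the first character to the end.
So "ippxkmawav" becomes "ppxkmawavi".

ppxkmawavi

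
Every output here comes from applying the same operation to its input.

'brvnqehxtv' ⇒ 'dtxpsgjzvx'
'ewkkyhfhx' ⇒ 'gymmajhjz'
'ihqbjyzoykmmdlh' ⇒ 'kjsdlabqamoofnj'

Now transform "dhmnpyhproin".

Rule — shift every letter 2 places forward in the alphabet (wrapping around).
"dhmnpyhproin" → "fjoprajrtqkp".

fjoprajrtqkp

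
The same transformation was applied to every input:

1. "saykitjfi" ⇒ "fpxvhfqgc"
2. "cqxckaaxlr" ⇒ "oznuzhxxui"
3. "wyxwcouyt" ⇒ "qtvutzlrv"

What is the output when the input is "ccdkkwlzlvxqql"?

izzahhtiwisunn

In each case the input is transformed by: move the last character to the front, then shift every letter 3 places backward in the alphabet (wrapping around).
On "ccdkkwlzlvxqql": the first step gives "lccdkkwlzlvxqq", and the second then gives "izzahhtiwisunn".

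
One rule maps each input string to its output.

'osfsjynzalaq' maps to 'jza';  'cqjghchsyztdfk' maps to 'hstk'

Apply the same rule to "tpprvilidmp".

The pattern: delete the first 3 characters, then keep one character in every 3, starting at position 2 (positions 2nd, 5th, 8th, ...).
For "tpprvilidmp", step one produces "rvilidmp"; step two turns that into "vip".

vip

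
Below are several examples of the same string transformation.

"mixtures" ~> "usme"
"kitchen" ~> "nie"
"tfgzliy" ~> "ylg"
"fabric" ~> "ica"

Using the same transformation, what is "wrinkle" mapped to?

Looking at the pairs, the operation is to sort the characters into reverse alphabetical order, then keep every other character starting from the second (positions 2nd, 4th, 6th, ...).
Applying both steps to "wrinkle": "wrnlkie", then "rli".

rli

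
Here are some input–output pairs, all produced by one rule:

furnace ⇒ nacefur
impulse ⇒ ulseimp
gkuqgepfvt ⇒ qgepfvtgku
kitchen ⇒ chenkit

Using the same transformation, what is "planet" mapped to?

Looking at the pairs, the operation is to move the first 3 characters to the end (rotate left by 3).
"planet" → "netpla".

netpla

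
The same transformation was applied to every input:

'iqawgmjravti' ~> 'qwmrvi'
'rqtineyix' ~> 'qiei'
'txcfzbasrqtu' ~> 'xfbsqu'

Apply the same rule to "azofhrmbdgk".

zfrbg

The transformation: keep every other character starting from the second (positions 2nd, 4th, 6th, ...).
On "azofhrmbdgk" that produces "zfrbg".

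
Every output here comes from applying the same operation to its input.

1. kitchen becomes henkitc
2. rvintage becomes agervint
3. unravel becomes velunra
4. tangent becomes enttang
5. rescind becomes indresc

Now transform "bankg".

Rule — move the last 3 characters to the front (rotate right by 3).
For "bankg" the result is "nkgba".

nkgba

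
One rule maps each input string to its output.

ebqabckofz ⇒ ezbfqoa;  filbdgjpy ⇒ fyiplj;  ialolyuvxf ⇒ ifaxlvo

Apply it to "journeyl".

jloyu

In each case the input is transformed by: take characters alternately from the front and the back (1st, last, 2nd, 2nd-last, ...), then delete the last 3 characters.
Applying both steps to "journeyl": "jloyuern", then "jloyu".
(Check on "filbdgjpy": → "fyipljbgd" → "fyiplj" ✓)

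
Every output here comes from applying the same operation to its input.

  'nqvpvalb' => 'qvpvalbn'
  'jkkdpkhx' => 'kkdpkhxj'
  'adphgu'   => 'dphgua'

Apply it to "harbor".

arborh

The rule is to move the first character to the end.
On "harbor" that produces "arborh".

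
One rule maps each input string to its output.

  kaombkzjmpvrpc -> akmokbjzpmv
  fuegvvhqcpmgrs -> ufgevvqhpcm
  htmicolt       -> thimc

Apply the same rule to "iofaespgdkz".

Rule — delete the last 3 characters, then swap each adjacent pair of characters (1↔2, 3↔4, ...).
Applying both steps to "iofaespgdkz": "iofaespg", then "oiafsegp".

oiafsegp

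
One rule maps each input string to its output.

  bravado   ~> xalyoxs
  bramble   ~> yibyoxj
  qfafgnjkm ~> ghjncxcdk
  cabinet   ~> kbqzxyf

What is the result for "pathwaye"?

xvbmxqet

In each case the input is transformed by: shift every letter 3 places backward in the alphabet (wrapping around), then move the last 3 characters to the front (rotate right by 3).
"pathwaye" → "mxqetxvb" → "xvbmxqet".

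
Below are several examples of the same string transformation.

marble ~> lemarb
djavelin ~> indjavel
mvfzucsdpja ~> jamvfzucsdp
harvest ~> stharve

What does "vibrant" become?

Looking at the pairs, the operation is to move the last 2 characters to the front (rotate right by 2).
Applying that to "vibrant" gives "ntvibra".

ntvibra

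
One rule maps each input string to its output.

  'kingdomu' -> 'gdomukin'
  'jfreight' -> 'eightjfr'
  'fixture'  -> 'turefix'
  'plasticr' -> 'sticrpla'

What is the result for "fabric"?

In each case the input is transformed by: move the first 3 characters to the end (rotate left by 3).
"fabric" → "ricfab".

ricfab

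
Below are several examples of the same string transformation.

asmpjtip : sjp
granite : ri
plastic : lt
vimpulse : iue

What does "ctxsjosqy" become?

Each output is the input with this applied: keep one character in every 3, starting at position 2 (positions 2nd, 5th, 8th, ...).
Applying that to "ctxsjosqy" gives "tjq".

tjq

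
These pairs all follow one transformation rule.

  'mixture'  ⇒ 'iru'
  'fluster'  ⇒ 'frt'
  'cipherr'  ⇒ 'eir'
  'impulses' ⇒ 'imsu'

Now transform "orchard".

The transformation: sort the characters into alphabetical order, then keep every other character starting from the second (positions 2nd, 4th, 6th, ...).
Applying both steps to "orchard": "acdhorr", then "chr".

chr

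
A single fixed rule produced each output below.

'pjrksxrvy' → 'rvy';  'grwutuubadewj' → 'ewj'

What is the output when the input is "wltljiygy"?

ygy

What's happening: keep only the last 3 characters.
Applying that to "wltljiygy" gives "ygy".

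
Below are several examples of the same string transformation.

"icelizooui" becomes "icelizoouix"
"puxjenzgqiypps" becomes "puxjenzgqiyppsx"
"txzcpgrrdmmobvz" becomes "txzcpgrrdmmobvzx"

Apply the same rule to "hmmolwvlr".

hmmolwvlrx

Looking at the pairs, the operation is to append "x".
Doing the same to "hmmolwvlr": "hmmolwvlrx".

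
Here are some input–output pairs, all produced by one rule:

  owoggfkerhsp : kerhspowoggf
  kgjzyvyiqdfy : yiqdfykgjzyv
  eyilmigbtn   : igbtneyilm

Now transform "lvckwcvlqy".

cvlqylvckw

The transformation: swap the front and back halves of the string.
Applying that to "lvckwcvlqy" gives "cvlqylvckw".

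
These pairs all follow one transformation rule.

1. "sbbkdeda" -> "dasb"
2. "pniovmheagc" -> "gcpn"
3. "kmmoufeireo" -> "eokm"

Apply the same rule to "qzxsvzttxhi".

The rule is to move the last 2 characters to the front (rotate right by 2), then keep only the first 4 characters.
For "qzxsvzttxhi", step one produces "hiqzxsvzttx"; step two turns that into "hiqz".

hiqz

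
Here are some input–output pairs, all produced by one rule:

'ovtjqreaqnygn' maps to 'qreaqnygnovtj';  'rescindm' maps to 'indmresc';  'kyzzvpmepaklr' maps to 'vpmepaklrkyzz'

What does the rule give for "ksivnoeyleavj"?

noeyleavjksiv

In each case the input is transformed by: move the first character to the end, then move the first 3 characters to the end (rotate left by 3).
Starting from "ksivnoeyleavj": after the first operation, "sivnoeyleavjk"; after the second, "noeyleavjksiv".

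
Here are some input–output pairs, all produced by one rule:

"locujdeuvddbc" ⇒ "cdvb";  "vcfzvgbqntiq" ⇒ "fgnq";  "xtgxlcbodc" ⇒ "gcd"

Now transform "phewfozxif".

Each output is the input with this applied: keep one character in every 3, starting at position 3 (positions 3rd, 6th, 9th, ...).
So "phewfozxif" becomes "eoi".

eoi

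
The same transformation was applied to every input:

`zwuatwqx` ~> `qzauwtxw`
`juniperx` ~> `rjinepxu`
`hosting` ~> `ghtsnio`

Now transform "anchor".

Each output is the input with this applied: swap each adjacent pair of characters (1↔2, 3↔4, ...), then swap the first and last characters.
For "anchor", step one produces "nahcro"; step two turns that into "oahcrn".

oahcrn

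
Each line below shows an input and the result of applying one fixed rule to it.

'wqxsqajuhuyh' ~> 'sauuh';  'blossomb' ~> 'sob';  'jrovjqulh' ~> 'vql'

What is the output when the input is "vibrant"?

rn

Each output is the input with this applied: delete the first 2 characters, then keep every other character starting from the second (positions 2nd, 4th, 6th, ...).
"vibrant" → "brant" → "rn".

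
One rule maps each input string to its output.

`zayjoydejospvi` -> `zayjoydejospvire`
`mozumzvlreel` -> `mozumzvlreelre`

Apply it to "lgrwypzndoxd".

lgrwypzndoxdre

The transformation: append "re".
Applying that to "lgrwypzndoxd" gives "lgrwypzndoxdre".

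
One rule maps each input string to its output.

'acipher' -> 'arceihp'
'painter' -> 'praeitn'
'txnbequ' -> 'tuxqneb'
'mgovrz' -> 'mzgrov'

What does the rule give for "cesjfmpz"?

Rule — take characters alternately from the front and the back (1st, last, 2nd, 2nd-last, ...).
"cesjfmpz" → "czepsmjf".

czepsmjf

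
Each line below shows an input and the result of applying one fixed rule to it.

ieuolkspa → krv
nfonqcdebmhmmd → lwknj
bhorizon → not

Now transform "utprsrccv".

In each case the input is transformed by: shift every letter 6 places forward in the alphabet (wrapping around), then keep one character in every 3, starting at position 2 (positions 2nd, 5th, 8th, ...).
Starting from "utprsrccv": after the first operation, "azvxyxiib"; after the second, "zyi".

zyi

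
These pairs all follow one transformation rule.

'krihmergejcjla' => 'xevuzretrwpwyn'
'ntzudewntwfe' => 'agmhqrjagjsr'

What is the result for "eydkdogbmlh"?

Looking at the pairs, the operation is to shift every letter 13 places forward in the alphabet (wrapping around) — i.e. ROT13.
So "eydkdogbmlh" becomes "rlqxqbtozyu".

rlqxqbtozyu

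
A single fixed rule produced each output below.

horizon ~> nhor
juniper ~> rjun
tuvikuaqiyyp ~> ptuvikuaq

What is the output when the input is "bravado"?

obra

Rule — move the last character to the front, then delete the last 3 characters.
"bravado" → "obravad" → "obra".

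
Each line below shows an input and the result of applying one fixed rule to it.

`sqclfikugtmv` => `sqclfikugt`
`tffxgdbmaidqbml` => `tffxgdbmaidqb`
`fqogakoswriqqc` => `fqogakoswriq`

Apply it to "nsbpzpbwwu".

nsbpzpbw

Looking at the pairs, the operation is to delete the last 2 characters.
So "nsbpzpbwwu" becomes "nsbpzpbw".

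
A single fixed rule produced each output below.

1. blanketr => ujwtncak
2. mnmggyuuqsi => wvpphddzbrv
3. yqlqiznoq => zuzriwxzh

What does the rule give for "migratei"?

rpajcnrv

Rule — shift every letter 9 places forward in the alphabet (wrapping around), then move the first character to the end.
Starting from "migratei": after the first operation, "vrpajcnr"; after the second, "rpajcnrv".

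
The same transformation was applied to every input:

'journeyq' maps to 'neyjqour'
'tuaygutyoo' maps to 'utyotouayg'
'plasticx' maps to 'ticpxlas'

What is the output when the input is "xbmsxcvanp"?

cvanxpbmsx

In each case the input is transformed by: swap the first and last characters, then swap the front and back halves of the string.
For "xbmsxcvanp", step one produces "pbmsxcvanx"; step two turns that into "cvanxpbmsx".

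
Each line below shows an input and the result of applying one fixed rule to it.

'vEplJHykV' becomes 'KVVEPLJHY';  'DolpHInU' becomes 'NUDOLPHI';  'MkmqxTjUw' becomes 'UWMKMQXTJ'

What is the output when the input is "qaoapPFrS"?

RSQAOAPPF

Each output is the input with this applied: move the last 2 characters to the front (rotate right by 2), then convert every letter to uppercase.
For "qaoapPFrS" the result is "RSQAOAPPF".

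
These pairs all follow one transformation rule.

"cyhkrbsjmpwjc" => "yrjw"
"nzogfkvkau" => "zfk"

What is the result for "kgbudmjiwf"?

In each case the input is transformed by: keep one character in every 3, starting at position 2 (positions 2nd, 5th, 8th, ...).
For "kgbudmjiwf" the result is "gdi".

gdi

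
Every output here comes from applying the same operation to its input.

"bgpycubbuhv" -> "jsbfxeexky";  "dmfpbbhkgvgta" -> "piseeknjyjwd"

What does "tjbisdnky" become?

melvgqnb

The pattern: delete the first character, then shift every letter 3 places forward in the alphabet (wrapping around).
"tjbisdnky" → "melvgqnb".
(Check on "dmfpbbhkgvgta": → "mfpbbhkgvgta" → "piseeknjyjwd" ✓)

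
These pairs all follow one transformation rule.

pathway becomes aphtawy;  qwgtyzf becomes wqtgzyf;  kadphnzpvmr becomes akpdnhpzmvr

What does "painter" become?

The rule is to swap each adjacent pair of characters (1↔2, 3↔4, ...).
On "painter" that produces "apnietr".

apnietr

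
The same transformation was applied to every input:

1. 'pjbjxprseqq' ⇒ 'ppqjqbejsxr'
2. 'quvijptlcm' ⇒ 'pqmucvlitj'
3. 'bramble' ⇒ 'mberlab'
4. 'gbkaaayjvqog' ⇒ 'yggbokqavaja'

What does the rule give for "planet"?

The rule is to take characters alternately from the front and the back (1st, last, 2nd, 2nd-last, ...), then move the last character to the front.
On "planet": the first step gives "ptlean", and the second then gives "nptlea".
(Check on "quvijptlcm": → "qmucvlitjp" → "pqmucvlitj" ✓)

nptlea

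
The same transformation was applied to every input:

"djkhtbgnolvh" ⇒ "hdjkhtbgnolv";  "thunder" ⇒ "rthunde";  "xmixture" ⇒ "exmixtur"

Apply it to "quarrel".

lquarre

The transformation: move the last character to the front.
For "quarrel" the result is "lquarre".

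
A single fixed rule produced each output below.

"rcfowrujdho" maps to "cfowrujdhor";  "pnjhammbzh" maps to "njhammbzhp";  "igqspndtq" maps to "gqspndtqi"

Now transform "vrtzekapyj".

rtzekapyjv

Rule — move the first character to the end.
Applying that to "vrtzekapyj" gives "rtzekapyjv".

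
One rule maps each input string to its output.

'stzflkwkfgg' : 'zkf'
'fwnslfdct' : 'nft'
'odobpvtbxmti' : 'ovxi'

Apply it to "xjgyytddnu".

gtn

Rule — keep one character in every 3, starting at position 3 (positions 3rd, 6th, 9th, ...).
On "xjgyytddnu" that produces "gtn".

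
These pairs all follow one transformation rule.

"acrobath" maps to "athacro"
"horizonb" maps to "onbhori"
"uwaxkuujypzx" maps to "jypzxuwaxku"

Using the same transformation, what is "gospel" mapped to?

elgos

In each case the input is transformed by: swap the front and back halves of the string, then delete the first character.
"gospel" → "pelgos" → "elgos".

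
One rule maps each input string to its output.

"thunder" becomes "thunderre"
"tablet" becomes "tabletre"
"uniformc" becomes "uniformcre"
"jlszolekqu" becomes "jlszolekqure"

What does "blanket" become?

blanketre

Rule — append "re".
"blanket" → "blanketre".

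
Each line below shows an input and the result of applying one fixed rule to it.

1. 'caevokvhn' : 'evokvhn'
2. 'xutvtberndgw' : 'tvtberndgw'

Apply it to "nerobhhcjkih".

robhhcjkih

The pattern: delete the first 2 characters.
Doing the same to "nerobhhcjkih": "robhhcjkih".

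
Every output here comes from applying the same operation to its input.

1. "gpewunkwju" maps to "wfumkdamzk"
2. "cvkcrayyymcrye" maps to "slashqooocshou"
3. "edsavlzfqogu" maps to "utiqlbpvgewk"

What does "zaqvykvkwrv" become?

Looking at the pairs, the operation is to shift every letter 10 places backward in the alphabet (wrapping around).
For "zaqvykvkwrv" the result is "pqgloalamhl".

pqgloalamhl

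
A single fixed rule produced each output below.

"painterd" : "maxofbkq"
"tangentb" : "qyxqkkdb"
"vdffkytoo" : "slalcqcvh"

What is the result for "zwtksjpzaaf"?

In each case the input is transformed by: shift every letter 3 places backward in the alphabet (wrapping around), then take characters alternately from the front and the back (1st, last, 2nd, 2nd-last, ...).
Applying both steps to "zwtksjpzaaf": "wtqhpgmwxxc", then "wctxqxhwpmg".

wctxqxhwpmg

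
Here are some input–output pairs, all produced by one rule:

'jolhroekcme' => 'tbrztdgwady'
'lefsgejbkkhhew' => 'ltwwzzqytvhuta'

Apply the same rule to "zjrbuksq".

fhzjqgyo

In each case the input is transformed by: reverse the string, then shift every letter 11 places backward in the alphabet (wrapping around).
For "zjrbuksq", step one produces "qskubrjz"; step two turns that into "fhzjqgyo".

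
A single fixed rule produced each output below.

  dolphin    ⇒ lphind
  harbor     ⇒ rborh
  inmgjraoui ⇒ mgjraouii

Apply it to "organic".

ganico

The rule is to move the first character to the end, then delete the first character.
For "organic", step one produces "rganico"; step two turns that into "ganico".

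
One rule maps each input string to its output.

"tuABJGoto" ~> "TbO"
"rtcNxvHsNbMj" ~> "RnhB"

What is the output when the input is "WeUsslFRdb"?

wSfB

The rule is to keep one character in every 3, starting at position 1 (positions 1st, 4th, 7th, ...), then flip the case of every letter.
For "WeUsslFRdb", step one produces "WsFb"; step two turns that into "wSfB".
(Check on "tuABJGoto": → "tBo" → "TbO" ✓)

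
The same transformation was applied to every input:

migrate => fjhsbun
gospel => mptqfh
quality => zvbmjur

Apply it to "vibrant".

What's happening: shift every letter 1 place forward in the alphabet (wrapping around), then swap the first and last characters.
"vibrant" → "wjcsbou" → "ujcsbow".

ujcsbow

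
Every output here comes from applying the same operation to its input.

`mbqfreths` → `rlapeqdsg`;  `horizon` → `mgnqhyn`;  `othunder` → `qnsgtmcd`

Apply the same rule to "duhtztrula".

In each case the input is transformed by: move the last character to the front, then shift every letter 1 place backward in the alphabet (wrapping around).
On "duhtztrula": the first step gives "aduhtztrul", and the second then gives "zctgsysqtk".

zctgsysqtk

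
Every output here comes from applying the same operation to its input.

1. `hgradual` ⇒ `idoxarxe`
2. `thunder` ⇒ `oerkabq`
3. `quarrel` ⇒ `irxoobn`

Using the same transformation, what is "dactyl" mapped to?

ixzqva

Rule — swap the first and last characters, then shift every letter 3 places backward in the alphabet (wrapping around).
For "dactyl", step one produces "lactyd"; step two turns that into "ixzqva".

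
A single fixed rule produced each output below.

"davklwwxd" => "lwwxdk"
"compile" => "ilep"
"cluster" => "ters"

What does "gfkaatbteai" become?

atbteaia

Looking at the pairs, the operation is to delete the first 3 characters, then move the first character to the end.
For "gfkaatbteai", step one produces "aatbteai"; step two turns that into "atbteaia".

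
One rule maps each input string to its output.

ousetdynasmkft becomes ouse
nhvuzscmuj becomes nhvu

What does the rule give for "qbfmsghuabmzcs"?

What's happening: keep only the first 4 characters.
Doing the same to "qbfmsghuabmzcs": "qbfm".

qbfm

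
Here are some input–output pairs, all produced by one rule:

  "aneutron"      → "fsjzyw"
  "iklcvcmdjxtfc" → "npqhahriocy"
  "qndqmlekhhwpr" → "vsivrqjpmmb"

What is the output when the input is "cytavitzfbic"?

hdyfanyekg

The pattern: delete the last 2 characters, then shift every letter 5 places forward in the alphabet (wrapping around).
Doing the same to "cytavitzfbic": "hdyfanyekg".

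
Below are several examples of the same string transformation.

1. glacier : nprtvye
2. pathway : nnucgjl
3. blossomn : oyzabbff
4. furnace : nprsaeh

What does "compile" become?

prvyzbc

The rule is to sort the characters into alphabetical order, then shift every letter 13 places forward in the alphabet (wrapping around) — i.e. ROT13.
Applying both steps to "compile": "ceilmop", then "prvyzbc".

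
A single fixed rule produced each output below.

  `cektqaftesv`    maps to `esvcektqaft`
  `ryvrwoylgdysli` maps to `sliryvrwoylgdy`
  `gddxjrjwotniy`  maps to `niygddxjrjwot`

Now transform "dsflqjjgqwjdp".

The rule is to move the last 3 characters to the front (rotate right by 3).
"dsflqjjgqwjdp" → "jdpdsflqjjgqw".

jdpdsflqjjgqw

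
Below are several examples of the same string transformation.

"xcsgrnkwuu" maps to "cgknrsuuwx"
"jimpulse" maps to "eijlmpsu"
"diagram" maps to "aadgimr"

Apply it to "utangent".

aegnnttu

The rule is to sort the characters into alphabetical order.
Applying that to "utangent" gives "aegnnttu".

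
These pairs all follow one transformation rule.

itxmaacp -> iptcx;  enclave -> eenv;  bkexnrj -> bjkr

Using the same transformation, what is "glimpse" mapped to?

The transformation: take characters alternately from the front and the back (1st, last, 2nd, 2nd-last, ...), then delete the last 3 characters.
Working it through for "glimpse": intermediate "gelsipm", final "gels".

gels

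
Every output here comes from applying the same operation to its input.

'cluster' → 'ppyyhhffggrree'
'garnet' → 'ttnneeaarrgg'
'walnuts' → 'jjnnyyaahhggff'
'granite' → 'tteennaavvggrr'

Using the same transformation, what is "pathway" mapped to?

ccnngguujjnnll

Looking at the pairs, the operation is to double every character, then shift every letter 13 places forward in the alphabet (wrapping around) — i.e. ROT13.
"pathway" → "ppaatthhwwaayy" → "ccnngguujjnnll".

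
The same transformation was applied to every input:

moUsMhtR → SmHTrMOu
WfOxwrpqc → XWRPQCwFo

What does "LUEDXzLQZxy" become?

dxZlqzXYlue

The transformation: move the first 3 characters to the end (rotate left by 3), then flip the case of every letter.
Working it through for "LUEDXzLQZxy": intermediate "DXzLQZxyLUE", final "dxZlqzXYlue".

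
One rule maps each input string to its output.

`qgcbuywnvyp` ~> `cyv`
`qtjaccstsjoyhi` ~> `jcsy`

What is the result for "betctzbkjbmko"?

Rule — keep one character in every 3, starting at position 3 (positions 3rd, 6th, 9th, ...).
"betctzbkjbmko" → "tzjk".

tzjk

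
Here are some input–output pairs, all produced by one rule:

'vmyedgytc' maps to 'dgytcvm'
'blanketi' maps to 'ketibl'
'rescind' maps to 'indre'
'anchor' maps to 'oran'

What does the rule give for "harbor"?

Rule — move the first 2 characters to the end (rotate left by 2), then delete the first 2 characters.
On "harbor": the first step gives "rborha", and the second then gives "orha".
(Check on "rescind": → "scindre" → "indre" ✓)

orha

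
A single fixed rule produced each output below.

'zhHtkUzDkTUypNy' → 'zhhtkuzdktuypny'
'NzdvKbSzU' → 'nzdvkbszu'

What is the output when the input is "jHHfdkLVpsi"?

The pattern: convert every letter to lowercase.
On "jHHfdkLVpsi" that produces "jhhfdklvpsi".

jhhfdklvpsi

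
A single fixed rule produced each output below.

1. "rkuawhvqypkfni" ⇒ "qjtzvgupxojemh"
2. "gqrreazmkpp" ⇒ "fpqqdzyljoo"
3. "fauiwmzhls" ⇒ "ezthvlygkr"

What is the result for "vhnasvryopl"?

ugmzruqxnok

Rule — shift every letter 1 place backward in the alphabet (wrapping around).
On "vhnasvryopl" that produces "ugmzruqxnok".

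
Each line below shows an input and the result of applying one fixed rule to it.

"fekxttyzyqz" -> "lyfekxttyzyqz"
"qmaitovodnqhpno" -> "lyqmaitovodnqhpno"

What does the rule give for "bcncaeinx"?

lybcncaeinx

Looking at the pairs, the operation is to prepend "ly".
So "bcncaeinx" becomes "lybcncaeinx".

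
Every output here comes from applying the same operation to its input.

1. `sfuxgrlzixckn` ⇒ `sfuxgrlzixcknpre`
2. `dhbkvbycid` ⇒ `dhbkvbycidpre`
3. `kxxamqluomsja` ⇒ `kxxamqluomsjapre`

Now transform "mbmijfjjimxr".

The transformation: append "pre".
So "mbmijfjjimxr" becomes "mbmijfjjimxrpre".

mbmijfjjimxrpre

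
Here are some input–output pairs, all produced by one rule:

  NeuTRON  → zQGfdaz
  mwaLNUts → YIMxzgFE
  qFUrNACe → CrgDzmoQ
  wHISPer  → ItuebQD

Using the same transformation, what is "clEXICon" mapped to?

OXqjuoAZ

Rule — flip the case of every letter, then shift every letter 12 places forward in the alphabet (wrapping around).
On "clEXICon" that produces "OXqjuoAZ".
(Check on "wHISPer": → "WhispER" → "ItuebQD" ✓)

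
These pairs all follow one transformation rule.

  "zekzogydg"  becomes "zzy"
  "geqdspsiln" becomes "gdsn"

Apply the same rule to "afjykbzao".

ayz

Each output is the input with this applied: keep one character in every 3, starting at position 1 (positions 1st, 4th, 7th, ...).
For "afjykbzao" the result is "ayz".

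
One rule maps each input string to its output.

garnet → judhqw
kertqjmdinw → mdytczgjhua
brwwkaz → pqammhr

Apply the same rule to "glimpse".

Rule — reverse the string, then shift every letter 10 places backward in the alphabet (wrapping around).
"glimpse" → "espmilg" → "uifcybw".

uifcybw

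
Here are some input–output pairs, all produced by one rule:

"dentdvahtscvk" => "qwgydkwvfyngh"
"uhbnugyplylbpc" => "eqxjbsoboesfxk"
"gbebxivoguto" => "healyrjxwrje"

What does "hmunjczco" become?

xqmfcfrkp

Looking at the pairs, the operation is to move the first 2 characters to the end (rotate left by 2), then shift every letter 3 places forward in the alphabet (wrapping around).
For "hmunjczco", step one produces "unjczcohm"; step two turns that into "xqmfcfrkp".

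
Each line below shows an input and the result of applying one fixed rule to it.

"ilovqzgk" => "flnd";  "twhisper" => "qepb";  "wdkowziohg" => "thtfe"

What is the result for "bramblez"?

yxyb

Each output is the input with this applied: shift every letter 3 places backward in the alphabet (wrapping around), then keep every other character starting from the first (positions 1st, 3rd, 5th, ...).
Applying both steps to "bramblez": "yoxjyibw", then "yxyb".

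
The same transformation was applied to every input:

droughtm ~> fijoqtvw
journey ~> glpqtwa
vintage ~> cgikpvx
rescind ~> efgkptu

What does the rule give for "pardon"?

Looking at the pairs, the operation is to sort the characters into alphabetical order, then shift every letter 2 places forward in the alphabet (wrapping around).
For "pardon", step one produces "adnopr"; step two turns that into "cfpqrt".

cfpqrt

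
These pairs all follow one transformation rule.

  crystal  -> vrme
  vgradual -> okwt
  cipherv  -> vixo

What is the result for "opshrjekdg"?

The pattern: shift every letter 7 places backward in the alphabet (wrapping around), then keep every other character starting from the first (positions 1st, 3rd, 5th, ...).
For "opshrjekdg", step one produces "hilakcxdwz"; step two turns that into "hlkxw".

hlkxw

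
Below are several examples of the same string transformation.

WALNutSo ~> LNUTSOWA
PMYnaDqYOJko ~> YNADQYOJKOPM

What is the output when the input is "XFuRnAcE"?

URNACEXF

Rule — move the first 2 characters to the end (rotate left by 2), then convert every letter to uppercase.
Applying both steps to "XFuRnAcE": "uRnAcEXF", then "URNACEXF".
(Check on "WALNutSo": → "LNutSoWA" → "LNUTSOWA" ✓)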